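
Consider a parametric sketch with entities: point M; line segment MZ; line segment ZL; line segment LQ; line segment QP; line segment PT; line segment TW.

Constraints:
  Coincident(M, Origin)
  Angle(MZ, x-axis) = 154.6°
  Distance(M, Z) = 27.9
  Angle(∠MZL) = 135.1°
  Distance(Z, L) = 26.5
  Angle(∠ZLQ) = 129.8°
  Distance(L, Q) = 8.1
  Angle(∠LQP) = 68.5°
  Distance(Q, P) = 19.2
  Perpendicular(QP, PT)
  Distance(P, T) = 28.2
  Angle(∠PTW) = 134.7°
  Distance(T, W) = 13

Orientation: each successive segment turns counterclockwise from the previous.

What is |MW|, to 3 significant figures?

54.9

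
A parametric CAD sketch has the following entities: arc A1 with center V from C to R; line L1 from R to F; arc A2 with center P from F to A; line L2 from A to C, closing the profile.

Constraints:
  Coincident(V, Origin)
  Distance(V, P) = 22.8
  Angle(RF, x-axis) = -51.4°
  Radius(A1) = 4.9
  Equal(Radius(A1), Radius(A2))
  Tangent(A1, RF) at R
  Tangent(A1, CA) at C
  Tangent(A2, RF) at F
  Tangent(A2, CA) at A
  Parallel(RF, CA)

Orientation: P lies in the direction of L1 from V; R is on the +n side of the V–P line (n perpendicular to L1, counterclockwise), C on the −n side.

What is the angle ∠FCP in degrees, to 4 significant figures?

11.13°

Tangency of A1 to both parallel lines with radius 4.9 puts R and C at V ± 4.9·n: R = (3.829, 3.057), C = (-3.829, -3.057). Equal radii place F and A the same way about P: F = P + 4.9·n = (18.05, -14.76), A = P − 4.9·n = (10.40, -20.88). Then cos ∠FCP = CF·CP / (|CF||CP|), giving 11.13°.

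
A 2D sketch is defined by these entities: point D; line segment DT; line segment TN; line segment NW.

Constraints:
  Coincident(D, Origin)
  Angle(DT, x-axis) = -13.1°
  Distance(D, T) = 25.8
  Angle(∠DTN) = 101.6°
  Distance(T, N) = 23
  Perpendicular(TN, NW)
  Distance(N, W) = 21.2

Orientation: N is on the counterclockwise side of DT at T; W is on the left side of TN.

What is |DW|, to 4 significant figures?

28.48

D is at the origin; DT runs at -13.1° with length 25.8, so T = 25.8·(cos -13.1°, sin -13.1°) = (25.13, -5.848). ∠DTN = 101.6°, so TN runs at -13.1° + (180° − 101.6°) = 65.30° from the x-axis; with |TN| = 23.0, N = T + 23.0·(cos 65.30°, sin 65.30°) = (34.74, 15.05). The perpendicularity gives NW at right angles to TN; with |NW| = 21.2 on the left of TN, W = N + 21.2·(-0.9085, 0.4179) = (15.48, 23.91). Then |DW| = |W − D| = 28.48.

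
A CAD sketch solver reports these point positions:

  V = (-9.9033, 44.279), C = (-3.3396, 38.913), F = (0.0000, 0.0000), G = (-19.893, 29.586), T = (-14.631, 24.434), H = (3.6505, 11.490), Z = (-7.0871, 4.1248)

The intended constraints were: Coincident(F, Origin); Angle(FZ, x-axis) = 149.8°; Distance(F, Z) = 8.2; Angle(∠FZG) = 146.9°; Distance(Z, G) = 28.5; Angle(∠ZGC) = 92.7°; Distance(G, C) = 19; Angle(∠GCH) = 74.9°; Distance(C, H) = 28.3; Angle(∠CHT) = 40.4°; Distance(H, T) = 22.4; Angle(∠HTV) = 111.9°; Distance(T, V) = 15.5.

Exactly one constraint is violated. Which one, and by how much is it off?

Distance(T, V) = 15.5 — off by 4.90.

F = (0.00, 0.00) ✓; FZ at 149.8° ✓; |FZ| = 8.200 ✓; ∠FZG = 146.9° ✓; |ZG| = 28.50 ✓; ∠ZGC = 92.70° ✓; |GC| = 19.00 ✓; ∠GCH = 74.90° ✓; |CH| = 28.30 ✓; ∠CHT = 40.40° ✓; |HT| = 22.40 ✓; ∠HTV = 111.9° ✓; |TV| = 20.40 ✗.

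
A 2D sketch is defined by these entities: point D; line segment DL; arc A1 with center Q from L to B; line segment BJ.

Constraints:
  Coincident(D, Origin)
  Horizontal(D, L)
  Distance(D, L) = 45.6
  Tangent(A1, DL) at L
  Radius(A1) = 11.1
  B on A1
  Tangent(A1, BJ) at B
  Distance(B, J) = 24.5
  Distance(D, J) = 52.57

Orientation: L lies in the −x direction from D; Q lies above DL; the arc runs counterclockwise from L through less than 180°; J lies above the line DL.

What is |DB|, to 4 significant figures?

36.76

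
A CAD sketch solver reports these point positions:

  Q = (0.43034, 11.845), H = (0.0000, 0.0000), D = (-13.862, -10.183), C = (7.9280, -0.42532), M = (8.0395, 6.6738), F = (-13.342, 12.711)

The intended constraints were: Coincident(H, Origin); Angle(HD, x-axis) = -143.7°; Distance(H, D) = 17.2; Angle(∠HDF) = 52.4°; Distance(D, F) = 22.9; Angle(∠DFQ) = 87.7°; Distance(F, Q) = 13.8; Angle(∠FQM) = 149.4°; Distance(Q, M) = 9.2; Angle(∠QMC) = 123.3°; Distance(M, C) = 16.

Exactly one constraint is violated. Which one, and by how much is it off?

Distance(M, C) = 16 — off by 8.90.

H = (0.00, 0.00) ✓; HD at -143.7° ✓; |HD| = 17.20 ✓; ∠HDF = 52.40° ✓; |DF| = 22.90 ✓; ∠DFQ = 87.70° ✓; |FQ| = 13.80 ✓; ∠FQM = 149.4° ✓; |QM| = 9.200 ✓; ∠QMC = 123.3° ✓; |MC| = 7.100 ✗.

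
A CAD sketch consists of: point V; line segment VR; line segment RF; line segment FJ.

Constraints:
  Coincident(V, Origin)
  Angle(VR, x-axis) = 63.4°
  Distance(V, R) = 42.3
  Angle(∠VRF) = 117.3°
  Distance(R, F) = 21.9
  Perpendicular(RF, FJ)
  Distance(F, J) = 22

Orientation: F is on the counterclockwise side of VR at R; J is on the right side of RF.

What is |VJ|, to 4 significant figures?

72.50

V is at the origin; VR runs at 63.4° with length 42.3, so R = 42.3·(cos 63.4°, sin 63.4°) = (18.94, 37.82). ∠VRF = 117.3°, so RF runs at 63.4° + (180° − 117.3°) = 126.1° from the x-axis; with |RF| = 21.9, F = R + 21.9·(cos 126.1°, sin 126.1°) = (6.037, 55.52). RF ⟂ FJ; with |FJ| = 22.0 on the right of RF, J = F + 22.0·(0.8080, 0.5892) = (23.81, 68.48). Then |VJ| = |J − V| = 72.50.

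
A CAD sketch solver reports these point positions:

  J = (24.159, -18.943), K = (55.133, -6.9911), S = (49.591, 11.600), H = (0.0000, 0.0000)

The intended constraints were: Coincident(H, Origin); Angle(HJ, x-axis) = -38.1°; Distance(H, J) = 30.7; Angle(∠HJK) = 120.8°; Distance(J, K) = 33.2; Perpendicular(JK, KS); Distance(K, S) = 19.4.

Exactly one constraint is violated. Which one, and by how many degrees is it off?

Perpendicular(JK, KS) — off by 4.50°.

H = (0.00, 0.00) ✓; HJ at -38.10° ✓; |HJ| = 30.70 ✓; ∠HJK = 120.8° ✓; |JK| = 33.20 ✓; ∠(JK, KS) = 85.50° ✗; |KS| = 19.40 ✓.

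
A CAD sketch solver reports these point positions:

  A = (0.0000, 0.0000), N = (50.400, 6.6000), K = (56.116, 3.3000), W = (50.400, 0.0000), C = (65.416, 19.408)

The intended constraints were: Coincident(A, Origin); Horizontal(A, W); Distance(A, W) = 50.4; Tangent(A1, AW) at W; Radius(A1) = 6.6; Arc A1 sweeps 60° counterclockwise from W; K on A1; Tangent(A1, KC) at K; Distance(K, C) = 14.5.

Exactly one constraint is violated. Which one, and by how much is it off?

Distance(K, C) = 14.5 — off by 4.10.

A = (0.00, 0.00) ✓; A.y = 0.00, W.y = 0.00 ✓; |AW| = 50.40 ✓; ∠(NW, WA) = 90.00° ✓; |NW| = 6.600 ✓; bearing(N→K) − bearing(N→W) = 60.00° ✓; |NK| = 6.600 ✓; ∠(NK, KC) = 90.00° ✓; |KC| = 18.60 ✗.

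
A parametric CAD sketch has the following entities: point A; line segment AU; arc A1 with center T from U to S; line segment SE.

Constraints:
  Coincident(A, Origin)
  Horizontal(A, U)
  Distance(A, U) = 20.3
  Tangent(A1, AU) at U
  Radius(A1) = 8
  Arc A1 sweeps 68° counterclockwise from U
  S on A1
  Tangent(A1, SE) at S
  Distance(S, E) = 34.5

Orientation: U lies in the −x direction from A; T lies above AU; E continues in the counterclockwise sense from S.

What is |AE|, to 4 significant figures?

36.99

A is at the origin; A and U share the same y with |AU| = 20.3 and U on the −x side, so U = (-20.30, 0.000). Tangency of A1 to AU means the radius TU is perpendicular to AU, so T = U + (0, 8) = (-20.30, 8.000). On A1, U sits at bearing -90° from T; a 68° counterclockwise sweep puts S at bearing -22°, so S = T + 8.0·(cos -22°, sin -22°) = (-12.88, 5.003). Since A1 is tangent to SE there, TS ⟂ SE, so SE runs along (−sin -22°, cos -22°); with |SE| = 34.5, E = (0.04140, 36.99). Then |AE| = |E − A| = 36.99.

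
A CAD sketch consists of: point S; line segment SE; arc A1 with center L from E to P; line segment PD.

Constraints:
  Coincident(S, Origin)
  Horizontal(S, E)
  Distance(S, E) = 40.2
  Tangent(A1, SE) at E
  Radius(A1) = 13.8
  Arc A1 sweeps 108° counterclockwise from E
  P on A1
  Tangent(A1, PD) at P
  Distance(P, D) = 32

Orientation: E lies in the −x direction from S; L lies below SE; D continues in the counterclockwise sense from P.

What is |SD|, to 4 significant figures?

65.11

On A1, E sits at bearing 90° from L; a 108° counterclockwise sweep puts P at bearing 198°, so P = L + 13.8·(cos 198°, sin 198°) = (-53.32, -18.06). Tangency of A1 to PD means the radius LP is perpendicular to PD, so PD runs along (−sin 198°, cos 198°); with |PD| = 32.0, D = (-43.44, -48.50). Then |SD| = |D − S| = 65.11.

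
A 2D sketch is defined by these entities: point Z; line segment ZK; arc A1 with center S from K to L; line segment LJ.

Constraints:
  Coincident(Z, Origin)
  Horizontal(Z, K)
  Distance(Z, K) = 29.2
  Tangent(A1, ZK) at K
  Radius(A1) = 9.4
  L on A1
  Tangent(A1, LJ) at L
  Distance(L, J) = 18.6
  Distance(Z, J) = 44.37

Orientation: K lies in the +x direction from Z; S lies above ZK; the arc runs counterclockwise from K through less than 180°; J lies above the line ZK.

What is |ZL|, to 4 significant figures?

40.07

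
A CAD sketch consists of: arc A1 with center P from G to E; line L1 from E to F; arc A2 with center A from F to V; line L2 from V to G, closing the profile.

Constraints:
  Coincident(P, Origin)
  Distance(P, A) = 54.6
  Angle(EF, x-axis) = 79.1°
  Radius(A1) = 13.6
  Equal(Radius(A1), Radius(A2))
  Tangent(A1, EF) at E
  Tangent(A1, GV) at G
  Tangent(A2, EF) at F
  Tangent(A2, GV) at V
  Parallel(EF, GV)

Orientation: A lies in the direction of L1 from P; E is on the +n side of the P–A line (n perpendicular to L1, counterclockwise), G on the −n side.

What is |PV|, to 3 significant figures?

56.3

The slot axis is L1's direction at 79.1°, so u = (cos 79.1°, sin 79.1°) = (0.189, 0.982) and n = (−sin 79.1°, cos 79.1°) = (-0.982, 0.189). P is at the origin and A lies 54.6 along u from P, so A = 54.6·u = (10.3, 53.6). Tangency of A1 to both parallel lines with radius 13.6 puts E and G at P ± 13.6·n: E = (-13.4, 2.57), G = (13.4, -2.57). Equal radii place F and V the same way about A: F = A + 13.6·n = (-3.03, 56.2), V = A − 13.6·n = (23.7, 51.0). Then |PV| = |V − P| = 56.3.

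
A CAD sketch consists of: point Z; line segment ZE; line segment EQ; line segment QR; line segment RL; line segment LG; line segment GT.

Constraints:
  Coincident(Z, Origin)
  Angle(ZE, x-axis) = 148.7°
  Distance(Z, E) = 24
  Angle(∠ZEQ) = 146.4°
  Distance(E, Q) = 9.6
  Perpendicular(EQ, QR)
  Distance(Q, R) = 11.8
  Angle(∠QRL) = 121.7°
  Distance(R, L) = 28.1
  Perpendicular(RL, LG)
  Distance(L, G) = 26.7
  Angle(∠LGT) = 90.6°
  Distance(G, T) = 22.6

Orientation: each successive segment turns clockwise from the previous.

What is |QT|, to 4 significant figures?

20.55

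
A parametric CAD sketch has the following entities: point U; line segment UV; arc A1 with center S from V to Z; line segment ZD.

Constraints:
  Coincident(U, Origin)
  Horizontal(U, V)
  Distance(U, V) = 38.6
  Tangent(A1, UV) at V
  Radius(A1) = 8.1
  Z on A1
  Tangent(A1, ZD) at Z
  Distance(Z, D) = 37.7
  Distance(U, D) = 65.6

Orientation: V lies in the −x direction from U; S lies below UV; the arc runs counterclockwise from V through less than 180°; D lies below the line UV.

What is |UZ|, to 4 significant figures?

47.38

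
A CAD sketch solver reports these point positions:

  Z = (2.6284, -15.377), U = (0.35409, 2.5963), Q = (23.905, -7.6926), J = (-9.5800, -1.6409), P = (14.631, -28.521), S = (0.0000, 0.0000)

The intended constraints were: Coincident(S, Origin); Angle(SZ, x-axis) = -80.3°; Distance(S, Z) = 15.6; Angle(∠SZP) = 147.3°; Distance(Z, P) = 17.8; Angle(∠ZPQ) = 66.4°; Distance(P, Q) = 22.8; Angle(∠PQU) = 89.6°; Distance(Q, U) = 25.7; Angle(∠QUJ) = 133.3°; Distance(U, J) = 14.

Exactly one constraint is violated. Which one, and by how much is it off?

Distance(U, J) = 14 — off by 3.20.

S = (0.00, 0.00) ✓; SZ at -80.30° ✓; |SZ| = 15.60 ✓; ∠SZP = 147.3° ✓; |ZP| = 17.80 ✓; ∠ZPQ = 66.40° ✓; |PQ| = 22.80 ✓; ∠PQU = 89.60° ✓; |QU| = 25.70 ✓; ∠QUJ = 133.3° ✓; |UJ| = 10.80 ✗.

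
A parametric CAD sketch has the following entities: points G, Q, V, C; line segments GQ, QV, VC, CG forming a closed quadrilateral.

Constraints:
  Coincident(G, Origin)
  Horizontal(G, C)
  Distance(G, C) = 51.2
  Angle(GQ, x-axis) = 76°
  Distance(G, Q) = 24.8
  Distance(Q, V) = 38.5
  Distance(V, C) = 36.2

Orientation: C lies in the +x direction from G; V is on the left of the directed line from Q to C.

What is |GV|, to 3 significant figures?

55.5

G is at the origin; G and C share the same y with |GC| = 51.2 and C in +x, so C = (51.2, 0). GQ runs at 76.0° with |GQ| = 24.8, so Q = (6.00, 24.1). V is determined by |QV| = 38.5 and |VC| = 36.2 together: it lies at the intersection of circle(Q, 38.5) and circle(C, 36.2). With |QC| = 51.2, the foot of the radical line on QC is 27.3 from Q and the perpendicular offset is √(38.5² − 27.3²) = 27.2. Taking the left-of-QC solution: V = (42.8, 35.2).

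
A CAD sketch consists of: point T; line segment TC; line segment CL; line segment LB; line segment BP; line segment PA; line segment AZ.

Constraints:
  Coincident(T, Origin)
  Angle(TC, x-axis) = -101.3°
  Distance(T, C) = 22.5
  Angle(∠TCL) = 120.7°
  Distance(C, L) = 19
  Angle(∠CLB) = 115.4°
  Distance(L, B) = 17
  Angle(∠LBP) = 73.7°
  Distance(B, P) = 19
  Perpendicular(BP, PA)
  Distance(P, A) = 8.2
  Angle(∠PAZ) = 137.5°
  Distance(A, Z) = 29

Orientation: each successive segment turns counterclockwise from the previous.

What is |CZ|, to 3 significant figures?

26.2

T is at the origin; TC runs at -101.3° with length 22.5, so C = (-4.41, -22.1). ∠TCL = 120.7° gives CL at -42.0° from the x-axis; with |CL| = 19.0, L = (9.71, -34.8). ∠CLB = 115.4° gives LB at 22.6° from the x-axis; with |LB| = 17.0, B = (25.4, -28.2). ∠LBP = 73.7° gives BP at 129° from the x-axis; with |BP| = 19.0, P = (13.5, -13.5). The perpendicularity gives PA at right angles to BP, so PA runs at -141°; with |PA| = 8.2, A = (7.09, -18.6). ∠PAZ = 137.5° gives AZ at -98.6° from the x-axis; with |AZ| = 29.0, Z = (2.76, -47.3). Then |CZ| = |Z − C| = 26.2.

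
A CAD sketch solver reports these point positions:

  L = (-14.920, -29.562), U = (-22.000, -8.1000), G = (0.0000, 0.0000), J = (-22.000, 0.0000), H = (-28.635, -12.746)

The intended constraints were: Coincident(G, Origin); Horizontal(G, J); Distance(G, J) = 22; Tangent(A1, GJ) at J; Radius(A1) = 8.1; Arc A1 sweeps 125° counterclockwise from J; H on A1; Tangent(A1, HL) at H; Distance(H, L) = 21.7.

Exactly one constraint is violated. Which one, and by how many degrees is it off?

Tangent(A1, HL) at H — off by 4.20°.

G = (0.00, 0.00) ✓; G.y = 0.00, J.y = 0.00 ✓; |GJ| = 22.00 ✓; ∠(UJ, JG) = 90.00° ✓; |UJ| = 8.100 ✓; bearing(U→H) − bearing(U→J) = 125.0° ✓; |UH| = 8.100 ✓; ∠(UH, HL) = 85.80° ✗; |HL| = 21.70 ✓.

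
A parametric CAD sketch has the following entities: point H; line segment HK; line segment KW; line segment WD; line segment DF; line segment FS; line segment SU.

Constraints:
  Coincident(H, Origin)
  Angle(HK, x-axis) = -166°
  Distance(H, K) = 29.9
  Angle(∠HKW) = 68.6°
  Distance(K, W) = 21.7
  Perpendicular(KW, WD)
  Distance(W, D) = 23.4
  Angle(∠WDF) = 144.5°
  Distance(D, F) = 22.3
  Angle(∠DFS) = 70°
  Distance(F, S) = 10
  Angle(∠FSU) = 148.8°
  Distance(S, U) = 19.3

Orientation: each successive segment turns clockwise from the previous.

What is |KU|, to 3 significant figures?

14.2

∠DFS = 70.0° gives FS at -153° from the x-axis; with |FS| = 10.0, S = (4.42, -8.46). ∠FSU = 148.8° gives SU at 176° from the x-axis; with |SU| = 19.3, U = (-14.8, -7.08). Then |KU| = |U − K| = 14.2.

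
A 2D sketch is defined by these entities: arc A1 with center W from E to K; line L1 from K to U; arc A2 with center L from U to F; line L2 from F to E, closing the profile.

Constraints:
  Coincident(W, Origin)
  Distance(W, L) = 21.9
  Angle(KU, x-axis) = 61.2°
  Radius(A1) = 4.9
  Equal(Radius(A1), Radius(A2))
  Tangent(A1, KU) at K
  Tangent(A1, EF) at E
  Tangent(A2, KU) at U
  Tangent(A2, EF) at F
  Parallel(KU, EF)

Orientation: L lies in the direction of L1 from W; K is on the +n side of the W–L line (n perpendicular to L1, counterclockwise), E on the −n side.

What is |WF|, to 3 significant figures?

22.4

Tangency of A1 to both parallel lines with radius 4.9 puts K and E at W ± 4.9·n: K = (-4.29, 2.36), E = (4.29, -2.36). Equal radii place U and F the same way about L: U = L + 4.9·n = (6.26, 21.6), F = L − 4.9·n = (14.8, 16.8). Then |WF| = |F − W| = 22.4.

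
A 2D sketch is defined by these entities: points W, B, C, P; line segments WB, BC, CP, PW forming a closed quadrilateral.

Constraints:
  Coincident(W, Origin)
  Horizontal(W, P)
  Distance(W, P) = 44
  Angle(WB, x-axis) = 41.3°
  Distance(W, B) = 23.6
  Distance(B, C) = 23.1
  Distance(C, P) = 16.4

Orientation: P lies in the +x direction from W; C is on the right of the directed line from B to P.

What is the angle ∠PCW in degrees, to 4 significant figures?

152.6°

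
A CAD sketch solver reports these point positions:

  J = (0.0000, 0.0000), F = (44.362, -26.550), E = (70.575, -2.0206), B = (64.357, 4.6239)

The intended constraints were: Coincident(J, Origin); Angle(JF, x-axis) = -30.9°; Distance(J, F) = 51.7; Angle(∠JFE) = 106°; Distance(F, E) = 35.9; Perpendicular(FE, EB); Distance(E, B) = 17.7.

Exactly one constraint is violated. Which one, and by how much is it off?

Distance(E, B) = 17.7 — off by 8.60.

J = (0.00, 0.00) ✓; JF at -30.90° ✓; |JF| = 51.70 ✓; ∠JFE = 106.0° ✓; |FE| = 35.90 ✓; ∠(FE, EB) = 90.00° ✓; |EB| = 9.100 ✗.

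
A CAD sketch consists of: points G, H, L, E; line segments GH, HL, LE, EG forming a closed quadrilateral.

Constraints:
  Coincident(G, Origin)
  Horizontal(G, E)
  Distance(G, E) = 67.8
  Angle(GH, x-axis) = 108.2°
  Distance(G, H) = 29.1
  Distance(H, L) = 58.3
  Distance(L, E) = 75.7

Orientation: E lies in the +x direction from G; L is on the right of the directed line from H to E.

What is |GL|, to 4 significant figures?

30.22

Checks: |HL| = 58.30 ✓; |LE| = 75.70 ✓.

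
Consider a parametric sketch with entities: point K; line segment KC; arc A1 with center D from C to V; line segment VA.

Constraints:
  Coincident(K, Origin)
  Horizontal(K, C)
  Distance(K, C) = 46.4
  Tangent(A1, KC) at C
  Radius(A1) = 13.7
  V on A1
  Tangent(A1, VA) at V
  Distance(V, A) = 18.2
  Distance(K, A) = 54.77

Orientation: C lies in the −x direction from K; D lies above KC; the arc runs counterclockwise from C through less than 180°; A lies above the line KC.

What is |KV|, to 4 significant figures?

39.01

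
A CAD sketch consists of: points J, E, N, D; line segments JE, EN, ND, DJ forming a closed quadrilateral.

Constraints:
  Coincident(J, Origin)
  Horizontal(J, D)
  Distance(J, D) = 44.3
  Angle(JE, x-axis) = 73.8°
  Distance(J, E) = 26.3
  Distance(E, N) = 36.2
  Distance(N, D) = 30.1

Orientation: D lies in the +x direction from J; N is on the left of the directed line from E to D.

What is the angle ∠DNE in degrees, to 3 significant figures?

84.4°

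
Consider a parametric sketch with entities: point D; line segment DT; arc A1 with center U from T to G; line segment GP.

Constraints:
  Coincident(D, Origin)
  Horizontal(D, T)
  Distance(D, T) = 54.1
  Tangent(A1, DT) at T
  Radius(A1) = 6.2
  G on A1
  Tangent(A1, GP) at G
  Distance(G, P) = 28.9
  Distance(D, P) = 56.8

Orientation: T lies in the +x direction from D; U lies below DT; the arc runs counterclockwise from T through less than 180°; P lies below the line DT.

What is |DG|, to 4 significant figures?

48.26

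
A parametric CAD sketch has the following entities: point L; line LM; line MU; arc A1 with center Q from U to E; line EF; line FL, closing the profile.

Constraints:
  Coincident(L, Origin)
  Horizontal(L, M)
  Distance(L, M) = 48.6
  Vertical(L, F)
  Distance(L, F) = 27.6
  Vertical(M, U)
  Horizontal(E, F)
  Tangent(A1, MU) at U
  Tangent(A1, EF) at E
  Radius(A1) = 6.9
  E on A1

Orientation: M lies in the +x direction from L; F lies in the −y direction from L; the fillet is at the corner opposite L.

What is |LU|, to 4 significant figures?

52.82

L is at the origin; L and M share the same y with |LM| = 48.6 and M on the +x side, so M = (48.60, 0.000). L and F share the same x with |LF| = 27.6 and F on the −y side, so F = (0.000, -27.60). The virtual corner opposite L is at (48.60, -27.60). A1 meets MU tangentially, so QU is at right angles to MU and tangency of A1 to EF means the radius QE is perpendicular to EF, with radius 6.9, so the center Q sits 6.9 in from both sides at Q = (41.70, -20.70). That places the tangent points at U = (48.60, -20.70) on MU and E = (41.70, -27.60) on EF. Then |LU| = |U − L| = 52.82.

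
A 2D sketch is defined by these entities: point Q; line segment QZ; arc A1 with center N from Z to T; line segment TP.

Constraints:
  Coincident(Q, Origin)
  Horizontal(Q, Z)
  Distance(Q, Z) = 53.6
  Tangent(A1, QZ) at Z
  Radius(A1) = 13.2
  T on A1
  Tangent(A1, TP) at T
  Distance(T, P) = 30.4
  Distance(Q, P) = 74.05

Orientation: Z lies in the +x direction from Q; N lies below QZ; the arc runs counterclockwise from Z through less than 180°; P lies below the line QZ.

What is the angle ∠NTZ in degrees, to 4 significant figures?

29.46°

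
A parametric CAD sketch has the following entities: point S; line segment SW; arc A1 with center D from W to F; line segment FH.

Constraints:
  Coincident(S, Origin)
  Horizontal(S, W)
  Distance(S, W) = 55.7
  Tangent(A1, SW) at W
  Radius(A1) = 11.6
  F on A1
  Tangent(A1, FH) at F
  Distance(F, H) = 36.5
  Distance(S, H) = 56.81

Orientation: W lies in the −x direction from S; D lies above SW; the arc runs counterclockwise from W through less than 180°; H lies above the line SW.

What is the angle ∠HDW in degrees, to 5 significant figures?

148.43°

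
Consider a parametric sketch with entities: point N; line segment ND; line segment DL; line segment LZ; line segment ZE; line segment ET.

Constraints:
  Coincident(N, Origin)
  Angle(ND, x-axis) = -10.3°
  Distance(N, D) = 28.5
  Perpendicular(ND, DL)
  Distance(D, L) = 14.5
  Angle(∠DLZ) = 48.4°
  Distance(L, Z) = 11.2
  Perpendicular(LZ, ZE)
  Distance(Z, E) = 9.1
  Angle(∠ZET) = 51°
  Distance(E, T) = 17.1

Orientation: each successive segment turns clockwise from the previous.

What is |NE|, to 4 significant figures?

26.17

∠DLZ = 48.4° gives LZ at 128.1° from the x-axis; with |LZ| = 11.2, Z = (18.54, -10.55). LZ ⟂ ZE, so ZE runs at 38.10°; with |ZE| = 9.1, E = (25.70, -4.933). Then |NE| = |E − N| = 26.17.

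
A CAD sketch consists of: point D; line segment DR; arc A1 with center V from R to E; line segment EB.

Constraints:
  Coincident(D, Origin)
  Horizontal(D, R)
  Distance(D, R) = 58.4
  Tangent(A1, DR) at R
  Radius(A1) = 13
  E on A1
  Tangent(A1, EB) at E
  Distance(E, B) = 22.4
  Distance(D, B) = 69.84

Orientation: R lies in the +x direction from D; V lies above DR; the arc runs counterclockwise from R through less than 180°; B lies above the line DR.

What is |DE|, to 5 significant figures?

72.278

D is at the origin; D and R share the same y with |DR| = 58.4 and R on the +x side, so R = (58.400, 0.0000). Since A1 is tangent to DR there, VR ⟂ DR, so V = R + (0, 13) = (58.400, 13.000). Since VE ⟂ EB (tangency), |VB| = √(13.0² + 22.4²) = 25.899 regardless of where E sits on A1. So B lies on both circle(D, 69.84) and circle(V, 25.899); the above-DR intersection is B = (58.006, 38.896). E is the foot of the tangent from B: E = (69.543, 19.696).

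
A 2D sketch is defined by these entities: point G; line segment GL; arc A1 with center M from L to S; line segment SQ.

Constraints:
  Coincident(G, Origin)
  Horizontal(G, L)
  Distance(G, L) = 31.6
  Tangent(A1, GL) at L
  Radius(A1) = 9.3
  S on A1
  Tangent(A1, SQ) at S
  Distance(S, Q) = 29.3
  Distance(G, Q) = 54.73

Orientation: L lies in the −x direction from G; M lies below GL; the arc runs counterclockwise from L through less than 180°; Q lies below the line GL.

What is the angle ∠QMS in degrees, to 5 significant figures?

72.390°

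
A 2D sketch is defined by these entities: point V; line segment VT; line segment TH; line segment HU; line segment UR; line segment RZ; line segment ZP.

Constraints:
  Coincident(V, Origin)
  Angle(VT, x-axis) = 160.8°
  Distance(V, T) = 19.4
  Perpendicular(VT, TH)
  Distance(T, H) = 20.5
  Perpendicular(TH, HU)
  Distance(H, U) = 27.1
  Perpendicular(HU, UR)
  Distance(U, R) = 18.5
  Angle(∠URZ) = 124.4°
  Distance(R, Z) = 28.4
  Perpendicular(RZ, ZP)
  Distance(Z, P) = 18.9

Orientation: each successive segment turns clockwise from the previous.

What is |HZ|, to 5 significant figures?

34.739

V is at the origin; VT runs at 160.8° with length 19.4, so T = (-18.321, 6.3800). VT ⟂ TH, so TH runs at 70.800°; with |TH| = 20.5, H = (-11.579, 25.740). TH ⟂ HU, so HU runs at -19.200°; with |HU| = 27.1, U = (14.013, 16.827). The perpendicularity gives UR at right angles to HU, so UR runs at -109.20°; with |UR| = 18.5, R = (7.9294, -0.64352). ∠URZ = 124.4° gives RZ at -164.80° from the x-axis; with |RZ| = 28.4, Z = (-19.477, -8.0897). Then |HZ| = |Z − H| = 34.739.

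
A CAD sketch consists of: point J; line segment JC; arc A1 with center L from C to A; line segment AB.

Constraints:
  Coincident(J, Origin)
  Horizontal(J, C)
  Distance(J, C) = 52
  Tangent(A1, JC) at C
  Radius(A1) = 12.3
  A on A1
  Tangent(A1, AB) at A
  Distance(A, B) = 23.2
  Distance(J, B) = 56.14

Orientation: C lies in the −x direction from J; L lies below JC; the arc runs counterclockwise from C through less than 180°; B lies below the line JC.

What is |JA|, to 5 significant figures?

63.798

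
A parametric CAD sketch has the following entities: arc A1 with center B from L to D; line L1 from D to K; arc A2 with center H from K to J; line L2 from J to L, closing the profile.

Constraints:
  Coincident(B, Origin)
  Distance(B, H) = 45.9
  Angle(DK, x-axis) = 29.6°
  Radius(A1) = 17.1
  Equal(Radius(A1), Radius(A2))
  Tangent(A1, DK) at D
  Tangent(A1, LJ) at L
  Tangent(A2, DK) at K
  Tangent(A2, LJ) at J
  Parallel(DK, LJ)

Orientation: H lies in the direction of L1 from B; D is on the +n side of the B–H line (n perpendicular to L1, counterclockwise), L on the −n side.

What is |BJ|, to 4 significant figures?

48.98

The slot axis is L1's direction at 29.6°, so u = (cos 29.6°, sin 29.6°) = (0.8695, 0.4939) and n = (−sin 29.6°, cos 29.6°) = (-0.4939, 0.8695). B is at the origin and H lies 45.9 along u from B, so H = 45.9·u = (39.91, 22.67). Tangency of A1 to both parallel lines with radius 17.1 puts D and L at B ± 17.1·n: D = (-8.446, 14.87), L = (8.446, -14.87). Equal radii place K and J the same way about H: K = H + 17.1·n = (31.46, 37.54), J = H − 17.1·n = (48.36, 7.804). Then |BJ| = |J − B| = 48.98.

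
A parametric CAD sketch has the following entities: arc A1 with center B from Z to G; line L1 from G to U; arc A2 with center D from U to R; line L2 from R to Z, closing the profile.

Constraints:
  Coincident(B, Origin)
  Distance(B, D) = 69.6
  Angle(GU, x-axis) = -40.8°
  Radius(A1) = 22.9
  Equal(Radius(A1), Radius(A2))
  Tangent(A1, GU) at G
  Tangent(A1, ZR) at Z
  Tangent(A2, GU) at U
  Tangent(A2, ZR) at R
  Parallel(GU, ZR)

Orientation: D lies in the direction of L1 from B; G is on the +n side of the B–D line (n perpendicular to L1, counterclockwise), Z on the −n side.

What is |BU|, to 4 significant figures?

73.27

Tangency of A1 to both parallel lines with radius 22.9 puts G and Z at B ± 22.9·n: G = (14.96, 17.34), Z = (-14.96, -17.34). Equal radii place U and R the same way about D: U = D + 22.9·n = (67.65, -28.14), R = D − 22.9·n = (37.72, -62.81). Then |BU| = |U − B| = 73.27.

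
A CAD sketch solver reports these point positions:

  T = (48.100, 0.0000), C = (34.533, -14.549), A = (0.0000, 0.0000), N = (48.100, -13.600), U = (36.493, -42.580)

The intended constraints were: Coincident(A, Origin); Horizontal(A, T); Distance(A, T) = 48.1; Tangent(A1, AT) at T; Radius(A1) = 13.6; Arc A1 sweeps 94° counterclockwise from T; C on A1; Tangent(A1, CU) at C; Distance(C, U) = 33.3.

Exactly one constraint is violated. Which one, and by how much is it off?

Distance(C, U) = 33.3 — off by 5.20.

A = (0.00, 0.00) ✓; A.y = 0.00, T.y = 0.00 ✓; |AT| = 48.10 ✓; ∠(NT, TA) = 90.00° ✓; |NT| = 13.60 ✓; bearing(N→C) − bearing(N→T) = 94.00° ✓; |NC| = 13.60 ✓; ∠(NC, CU) = 90.00° ✓; |CU| = 28.10 ✗.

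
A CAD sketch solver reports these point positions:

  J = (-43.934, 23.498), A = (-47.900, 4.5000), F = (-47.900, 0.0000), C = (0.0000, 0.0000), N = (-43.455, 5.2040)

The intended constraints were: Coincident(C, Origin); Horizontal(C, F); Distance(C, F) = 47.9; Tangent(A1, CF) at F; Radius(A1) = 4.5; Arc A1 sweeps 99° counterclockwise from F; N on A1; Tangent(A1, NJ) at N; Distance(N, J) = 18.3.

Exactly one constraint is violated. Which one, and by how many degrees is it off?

Tangent(A1, NJ) at N — off by 7.50°.

C = (0.00, 0.00) ✓; C.y = 0.00, F.y = 0.00 ✓; |CF| = 47.90 ✓; ∠(AF, FC) = 90.00° ✓; |AF| = 4.500 ✓; bearing(A→N) − bearing(A→F) = 99.00° ✓; |AN| = 4.500 ✓; ∠(AN, NJ) = 97.50° ✗; |NJ| = 18.30 ✓.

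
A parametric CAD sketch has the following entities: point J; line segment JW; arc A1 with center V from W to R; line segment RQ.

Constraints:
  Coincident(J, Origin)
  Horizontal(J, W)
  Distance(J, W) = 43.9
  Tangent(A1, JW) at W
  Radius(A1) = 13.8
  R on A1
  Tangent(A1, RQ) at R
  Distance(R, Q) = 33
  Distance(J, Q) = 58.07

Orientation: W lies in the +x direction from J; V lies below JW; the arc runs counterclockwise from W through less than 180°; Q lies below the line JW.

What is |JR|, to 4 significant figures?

33.65

J is at the origin; J and W share the same y with |JW| = 43.9 and W on the +x side, so W = (43.90, 0.000). The tangent condition forces VW to be normal to JW, so V = W + (0, -13.8) = (43.90, -13.80). Since VR ⟂ RQ (tangency), |VQ| = √(13.8² + 33.0²) = 35.77 regardless of where R sits on A1. So Q lies on both circle(J, 58.07) and circle(V, 35.77); the below-JW intersection is Q = (32.91, -47.84). R is the foot of the tangent from Q: R = (30.15, -14.96).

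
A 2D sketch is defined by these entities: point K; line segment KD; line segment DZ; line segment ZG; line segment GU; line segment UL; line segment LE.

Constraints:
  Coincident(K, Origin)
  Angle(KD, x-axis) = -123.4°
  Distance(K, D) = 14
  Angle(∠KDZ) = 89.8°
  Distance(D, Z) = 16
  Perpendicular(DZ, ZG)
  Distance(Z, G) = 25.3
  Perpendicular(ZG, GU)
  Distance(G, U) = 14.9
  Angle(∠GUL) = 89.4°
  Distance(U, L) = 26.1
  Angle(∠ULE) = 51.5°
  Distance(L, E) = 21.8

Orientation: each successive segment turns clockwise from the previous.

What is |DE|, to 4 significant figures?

22.41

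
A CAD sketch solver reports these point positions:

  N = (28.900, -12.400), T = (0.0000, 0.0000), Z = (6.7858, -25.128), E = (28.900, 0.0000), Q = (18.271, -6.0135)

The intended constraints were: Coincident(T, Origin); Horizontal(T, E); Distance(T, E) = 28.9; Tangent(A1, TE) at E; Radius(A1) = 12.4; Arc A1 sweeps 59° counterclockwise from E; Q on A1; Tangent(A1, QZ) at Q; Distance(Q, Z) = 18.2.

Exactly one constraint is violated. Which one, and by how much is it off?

Distance(Q, Z) = 18.2 — off by 4.10.

T = (0.00, 0.00) ✓; T.y = 0.00, E.y = 0.00 ✓; |TE| = 28.90 ✓; ∠(NE, ET) = 90.00° ✓; |NE| = 12.40 ✓; bearing(N→Q) − bearing(N→E) = 59.00° ✓; |NQ| = 12.40 ✓; ∠(NQ, QZ) = 90.00° ✓; |QZ| = 22.30 ✗.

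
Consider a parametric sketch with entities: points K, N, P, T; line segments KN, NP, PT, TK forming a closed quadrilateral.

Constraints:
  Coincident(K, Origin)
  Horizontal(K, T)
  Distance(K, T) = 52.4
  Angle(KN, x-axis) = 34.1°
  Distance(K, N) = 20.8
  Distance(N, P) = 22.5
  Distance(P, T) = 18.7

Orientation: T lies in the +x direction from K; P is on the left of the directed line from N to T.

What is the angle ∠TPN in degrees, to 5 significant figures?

127.94°

Checks: |NP| = 22.50 ✓; |PT| = 18.70 ✓.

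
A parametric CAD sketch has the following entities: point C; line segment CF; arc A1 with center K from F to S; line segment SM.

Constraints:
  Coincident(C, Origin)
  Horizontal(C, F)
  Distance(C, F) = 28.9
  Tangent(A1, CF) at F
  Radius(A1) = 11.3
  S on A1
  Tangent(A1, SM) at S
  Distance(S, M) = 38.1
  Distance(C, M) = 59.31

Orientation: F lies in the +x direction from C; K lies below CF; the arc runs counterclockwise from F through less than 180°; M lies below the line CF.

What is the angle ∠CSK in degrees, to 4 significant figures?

122.2°

C is at the origin; C and F share the same y with |CF| = 28.9 and F on the +x side, so F = (28.90, 0.000). Since A1 is tangent to CF there, KF ⟂ CF, so K = F + (0, -11.3) = (28.90, -11.30). Since KS ⟂ SM (tangency), |KM| = √(11.3² + 38.1²) = 39.74 regardless of where S sits on A1. So M lies on both circle(C, 59.31) and circle(K, 39.74); the below-CF intersection is M = (30.25, -51.02). S is the foot of the tangent from M: S = (18.18, -14.88).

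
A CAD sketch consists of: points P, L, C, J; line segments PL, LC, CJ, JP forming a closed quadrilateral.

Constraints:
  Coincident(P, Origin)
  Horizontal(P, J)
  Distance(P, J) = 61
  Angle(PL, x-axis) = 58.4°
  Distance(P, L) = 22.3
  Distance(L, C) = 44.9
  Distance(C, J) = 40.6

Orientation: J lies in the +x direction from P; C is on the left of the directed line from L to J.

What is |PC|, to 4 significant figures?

65.01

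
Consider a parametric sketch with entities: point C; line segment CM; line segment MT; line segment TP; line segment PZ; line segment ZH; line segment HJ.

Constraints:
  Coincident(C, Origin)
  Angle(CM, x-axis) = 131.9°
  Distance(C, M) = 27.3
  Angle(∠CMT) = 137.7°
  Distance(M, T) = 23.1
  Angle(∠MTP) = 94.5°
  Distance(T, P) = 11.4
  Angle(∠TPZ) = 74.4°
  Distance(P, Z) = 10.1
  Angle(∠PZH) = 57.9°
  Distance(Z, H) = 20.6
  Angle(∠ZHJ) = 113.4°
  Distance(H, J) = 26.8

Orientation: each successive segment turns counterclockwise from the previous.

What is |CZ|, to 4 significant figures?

35.43

C is at the origin; CM runs at 131.9° with length 27.3, so M = (-18.23, 20.32). ∠CMT = 137.7° gives MT at 174.2° from the x-axis; with |MT| = 23.1, T = (-41.21, 22.65). ∠MTP = 94.5° gives TP at -100.3° from the x-axis; with |TP| = 11.4, P = (-43.25, 11.44). ∠TPZ = 74.4° gives PZ at 5.300° from the x-axis; with |PZ| = 10.1, Z = (-33.20, 12.37). Then |CZ| = |Z − C| = 35.43.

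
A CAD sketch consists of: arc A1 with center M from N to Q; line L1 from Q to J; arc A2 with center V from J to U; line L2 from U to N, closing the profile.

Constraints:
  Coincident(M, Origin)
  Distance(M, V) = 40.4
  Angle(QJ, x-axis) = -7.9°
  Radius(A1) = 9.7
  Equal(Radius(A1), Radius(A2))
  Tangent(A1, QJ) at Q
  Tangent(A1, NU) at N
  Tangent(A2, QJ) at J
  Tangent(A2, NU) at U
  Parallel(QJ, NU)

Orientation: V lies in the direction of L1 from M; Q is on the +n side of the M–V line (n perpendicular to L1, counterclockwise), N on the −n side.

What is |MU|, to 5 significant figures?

41.548

The slot axis is L1's direction at -7.9°, so u = (cos -7.9°, sin -7.9°) = (0.99051, -0.13744) and n = (−sin -7.9°, cos -7.9°) = (0.13744, 0.99051). M is at the origin and V lies 40.4 along u from M, so V = 40.4·u = (40.017, -5.5528). Tangency of A1 to both parallel lines with radius 9.7 puts Q and N at M ± 9.7·n: Q = (1.3332, 9.6079), N = (-1.3332, -9.6079). Equal radii place J and U the same way about V: J = V + 9.7·n = (41.350, 4.0552), U = V − 9.7·n = (38.683, -15.161). Then |MU| = |U − M| = 41.548.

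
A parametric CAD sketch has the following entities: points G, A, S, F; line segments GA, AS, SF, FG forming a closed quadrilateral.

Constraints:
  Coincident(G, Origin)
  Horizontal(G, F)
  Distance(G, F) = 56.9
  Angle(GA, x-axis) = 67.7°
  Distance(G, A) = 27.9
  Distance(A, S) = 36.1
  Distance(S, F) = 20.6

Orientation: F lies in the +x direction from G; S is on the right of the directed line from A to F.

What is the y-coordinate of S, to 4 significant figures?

0.4805

Checks: |AS| = 36.10 ✓; |SF| = 20.60 ✓.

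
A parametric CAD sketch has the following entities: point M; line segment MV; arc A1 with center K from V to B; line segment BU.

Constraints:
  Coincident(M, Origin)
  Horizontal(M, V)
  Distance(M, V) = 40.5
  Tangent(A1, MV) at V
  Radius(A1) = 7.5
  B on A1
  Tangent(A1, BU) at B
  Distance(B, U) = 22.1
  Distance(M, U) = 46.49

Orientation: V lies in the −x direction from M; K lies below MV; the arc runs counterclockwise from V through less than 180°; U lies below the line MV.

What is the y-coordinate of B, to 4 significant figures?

-11.43

Checks: |KB| = 7.500 ✓; ∠(KB, BU) = 90.00° ✓; |BU| = 22.10 ✓; |MU| = 46.49 ✓.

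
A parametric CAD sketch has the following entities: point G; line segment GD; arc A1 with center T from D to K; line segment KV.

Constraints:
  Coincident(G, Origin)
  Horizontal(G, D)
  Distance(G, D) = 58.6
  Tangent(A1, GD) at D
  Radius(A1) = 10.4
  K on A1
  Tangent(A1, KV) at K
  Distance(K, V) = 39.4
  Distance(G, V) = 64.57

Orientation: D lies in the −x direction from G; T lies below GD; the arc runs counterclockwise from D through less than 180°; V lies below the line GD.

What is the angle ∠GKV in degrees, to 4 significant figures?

66.85°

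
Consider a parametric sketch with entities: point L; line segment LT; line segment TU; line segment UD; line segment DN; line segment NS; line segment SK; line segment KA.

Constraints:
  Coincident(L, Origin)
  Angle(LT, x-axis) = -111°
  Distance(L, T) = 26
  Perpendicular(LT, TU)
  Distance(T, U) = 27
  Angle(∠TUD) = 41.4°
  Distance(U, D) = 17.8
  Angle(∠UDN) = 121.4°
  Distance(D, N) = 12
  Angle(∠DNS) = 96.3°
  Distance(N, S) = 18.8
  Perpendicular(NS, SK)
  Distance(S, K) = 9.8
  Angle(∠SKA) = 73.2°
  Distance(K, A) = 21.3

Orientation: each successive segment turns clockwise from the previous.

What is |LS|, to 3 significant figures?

36.7

∠UDN = 121.4° gives DN at -38.2° from the x-axis; with |DN| = 12.0, N = (-8.41, -15.8). ∠DNS = 96.3° gives NS at -122° from the x-axis; with |NS| = 18.8, S = (-18.3, -31.8). Then |LS| = |S − L| = 36.7.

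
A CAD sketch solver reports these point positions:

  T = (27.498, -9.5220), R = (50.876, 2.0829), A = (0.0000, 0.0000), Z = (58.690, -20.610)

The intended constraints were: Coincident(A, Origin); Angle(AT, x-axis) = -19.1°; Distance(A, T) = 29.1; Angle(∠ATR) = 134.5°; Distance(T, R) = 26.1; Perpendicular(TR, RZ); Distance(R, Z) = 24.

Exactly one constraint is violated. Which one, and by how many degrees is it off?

Perpendicular(TR, RZ) — off by 7.40°.

A = (0.00, 0.00) ✓; AT at -19.10° ✓; |AT| = 29.10 ✓; ∠ATR = 134.5° ✓; |TR| = 26.10 ✓; ∠(TR, RZ) = 97.40° ✗; |RZ| = 24.00 ✓.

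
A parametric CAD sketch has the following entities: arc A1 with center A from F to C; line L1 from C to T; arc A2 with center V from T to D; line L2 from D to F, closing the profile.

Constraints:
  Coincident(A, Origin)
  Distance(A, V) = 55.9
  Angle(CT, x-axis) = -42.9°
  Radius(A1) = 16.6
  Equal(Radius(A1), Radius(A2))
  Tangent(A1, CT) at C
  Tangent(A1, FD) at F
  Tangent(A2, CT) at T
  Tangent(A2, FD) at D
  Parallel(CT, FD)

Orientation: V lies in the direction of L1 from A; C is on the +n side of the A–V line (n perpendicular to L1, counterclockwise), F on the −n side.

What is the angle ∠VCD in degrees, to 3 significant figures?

14.2°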